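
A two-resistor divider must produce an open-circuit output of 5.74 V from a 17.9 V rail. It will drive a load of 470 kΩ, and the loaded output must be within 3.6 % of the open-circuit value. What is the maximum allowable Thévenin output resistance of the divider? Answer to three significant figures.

Loading drop = R_th/(R_th + R_L) ≤ 0.0360, so R_th ≤ R_L · ε/(1−ε) = 470 kΩ × 0.0360/0.9640 = 17.6 kΩ.
(Any R1, R2 with R2/(R1+R2) = 0.321 and R1‖R2 ≤ 17.6 kΩ will meet the spec.)

R_th ≤ 17.6 kΩ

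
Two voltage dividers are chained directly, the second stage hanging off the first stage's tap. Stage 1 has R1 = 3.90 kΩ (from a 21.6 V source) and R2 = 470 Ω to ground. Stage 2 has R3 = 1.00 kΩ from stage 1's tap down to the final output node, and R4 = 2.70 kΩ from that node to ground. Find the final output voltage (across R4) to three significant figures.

V_out ≈ 1.52 V

Stage 2 presents R3+R4 = 3700 Ω as a load on stage 1's tap.
Stage 1's lower leg becomes R2‖(R3+R4) = 417.0 Ω, so V_mid = 21.6 × 417.0/4317 = 2.087 V.
Stage 2 is itself unloaded: V_out = V_mid × R4/(R3+R4) = 2.087 × 2700/3700 = 1.52 V.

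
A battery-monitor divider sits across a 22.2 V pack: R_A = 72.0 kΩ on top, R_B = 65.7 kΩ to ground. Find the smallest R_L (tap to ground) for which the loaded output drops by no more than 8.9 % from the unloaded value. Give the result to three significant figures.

R_L(min) ≈ 352 kΩ

Output resistance R_th = R_A‖R_B = (72.0 × 65.7)/137.7 = 34.35 kΩ.
The fractional drop is R_th/(R_th + R_L); requiring this ≤ 0.0890 gives R_L ≥ R_th(1/0.0890 − 1) = 34.35 × 10.24 = 352 kΩ.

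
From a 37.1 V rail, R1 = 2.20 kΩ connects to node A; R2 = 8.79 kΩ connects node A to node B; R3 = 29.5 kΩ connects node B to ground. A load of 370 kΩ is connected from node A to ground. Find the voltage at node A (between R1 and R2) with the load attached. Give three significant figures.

V ≈ 34.9 V

Below node A the series string R2+R3 = 38.29 kΩ sits in parallel with the 370 kΩ load: 34.70 kΩ.
V_A = 37.1 × 34.70/(2.20 + 34.70) = 34.9 V.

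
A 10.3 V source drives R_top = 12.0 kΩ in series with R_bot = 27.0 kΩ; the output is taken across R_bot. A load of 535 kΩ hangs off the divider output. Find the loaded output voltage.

V_out ≈ 7.02 V

The load sits in parallel with R_bot: R_bot‖R_L = (27.0 × 535) / (27.0 + 535) = 25.70 kΩ.
V_out = 10.3 × 25.70 / (12.0 + 25.70) = 10.3 × 25.70/37.70 = 7.02 V.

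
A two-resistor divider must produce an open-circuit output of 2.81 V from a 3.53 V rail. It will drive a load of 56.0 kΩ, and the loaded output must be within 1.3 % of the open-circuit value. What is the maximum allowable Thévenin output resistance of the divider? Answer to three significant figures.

Loading drop = R_th/(R_th + R_L) ≤ 0.0130, so R_th ≤ R_L · ε/(1−ε) = 56.0 kΩ × 0.0130/0.9870 = 738 Ω.

R_th ≤ 738 Ω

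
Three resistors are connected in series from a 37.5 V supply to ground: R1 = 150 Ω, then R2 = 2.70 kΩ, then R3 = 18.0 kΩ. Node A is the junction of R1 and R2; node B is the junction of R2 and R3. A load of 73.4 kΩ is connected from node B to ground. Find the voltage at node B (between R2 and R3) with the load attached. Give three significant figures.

V ≈ 31.3 V

At node B, R3 is in parallel with the load: R3‖R_L = 14460 Ω.
Below node A the resistance is R2 + (R3‖R_L) = 17160 Ω, so V_A = 37.5 × 17160/17310 = 37.17 V.
Then V_B = V_A × (R3‖R_L)/(R2 + R3‖R_L) = 37.17 × 14460/17160 = 31.3 V.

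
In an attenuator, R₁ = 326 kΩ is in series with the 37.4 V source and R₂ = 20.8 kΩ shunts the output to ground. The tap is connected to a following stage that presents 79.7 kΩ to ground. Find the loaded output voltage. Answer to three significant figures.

The load sits in parallel with R₂: R₂‖R_L = (20.8 × 79.7) / (20.8 + 79.7) = 16.50 kΩ.
V_out = 37.4 × 16.50 / (326 + 16.50) = 37.4 × 16.50/342.5 = 1.80 V.

V_out ≈ 1.80 V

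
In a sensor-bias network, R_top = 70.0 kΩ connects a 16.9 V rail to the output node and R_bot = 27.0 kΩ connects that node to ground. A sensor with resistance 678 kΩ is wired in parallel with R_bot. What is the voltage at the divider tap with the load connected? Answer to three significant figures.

The load sits in parallel with R_bot: R_bot‖R_L = (27.0 × 678) / (27.0 + 678) = 25.97 kΩ.
V_out = 16.9 × 25.97 / (70.0 + 25.97) = 16.9 × 25.97/95.97 = 4.57 V.
(Unloaded it would have been 4.70 V.)

V_out ≈ 4.57 V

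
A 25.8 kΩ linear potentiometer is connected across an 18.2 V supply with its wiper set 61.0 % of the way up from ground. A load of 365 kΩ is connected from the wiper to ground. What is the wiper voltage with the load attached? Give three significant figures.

The wiper splits the pot into (1−α)R = 10.06 kΩ above and αR = 15.74 kΩ below.
Lower section ‖ load = 15.09 kΩ.
V_wiper = 18.2 × 15.09/(10.06 + 15.09) = 10.9 V.

V ≈ 10.9 V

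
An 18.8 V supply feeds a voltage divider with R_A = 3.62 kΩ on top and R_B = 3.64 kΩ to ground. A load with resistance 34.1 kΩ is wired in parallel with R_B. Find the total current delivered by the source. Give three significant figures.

I ≈ 2.72 mA

R_B‖R_L = 3.289 kΩ, so the source sees R_A + R_B‖R_L = 6.909 kΩ.
I = 18.8 V / 6.909 kΩ = 2.72 mA.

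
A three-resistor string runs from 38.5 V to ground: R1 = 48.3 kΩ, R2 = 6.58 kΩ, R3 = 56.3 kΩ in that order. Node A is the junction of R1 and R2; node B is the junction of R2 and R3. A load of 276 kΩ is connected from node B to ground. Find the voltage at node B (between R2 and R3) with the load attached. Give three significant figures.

At node B, R3 is in parallel with the load: R3‖R_L = 46.76 kΩ.
Below node A the resistance is R2 + (R3‖R_L) = 53.34 kΩ, so V_A = 38.5 × 53.34/101.6 = 20.20 V.
Then V_B = V_A × (R3‖R_L)/(R2 + R3‖R_L) = 20.20 × 46.76/53.34 = 17.7 V.

V ≈ 17.7 V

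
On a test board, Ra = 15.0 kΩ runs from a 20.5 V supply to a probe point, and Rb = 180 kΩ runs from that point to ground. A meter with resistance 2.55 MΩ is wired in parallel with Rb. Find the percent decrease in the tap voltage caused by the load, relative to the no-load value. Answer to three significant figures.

The divider's output (Thévenin) resistance is Ra‖Rb = 13.85 kΩ.
Fractional drop under load = R_th/(R_th + R_L) = 13.85 / (13.85 + 2550) = 0.005401.
So the output falls by 0.540 %.

0.540 %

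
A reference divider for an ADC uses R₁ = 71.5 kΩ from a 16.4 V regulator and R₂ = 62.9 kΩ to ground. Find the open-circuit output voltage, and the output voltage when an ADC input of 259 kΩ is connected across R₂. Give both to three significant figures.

Open-circuit: V = 16.4 × 62.9/(71.5 + 62.9) = 7.68 V.
With the load, R₂ becomes R₂‖R_L = 50.61 kΩ, so V = 16.4 × 50.61/122.1 = 6.80 V.

Unloaded: 7.68 V; loaded: 6.80 V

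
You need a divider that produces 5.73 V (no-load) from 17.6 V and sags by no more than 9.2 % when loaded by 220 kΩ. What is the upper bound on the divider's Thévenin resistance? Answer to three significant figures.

R_th ≤ 22.3 kΩ

Loading drop = R_th/(R_th + R_L) ≤ 0.0920, so R_th ≤ R_L · ε/(1−ε) = 220 kΩ × 0.0920/0.9080 = 22.3 kΩ.
(Any R1, R2 with R2/(R1+R2) = 0.326 and R1‖R2 ≤ 22.3 kΩ will meet the spec.)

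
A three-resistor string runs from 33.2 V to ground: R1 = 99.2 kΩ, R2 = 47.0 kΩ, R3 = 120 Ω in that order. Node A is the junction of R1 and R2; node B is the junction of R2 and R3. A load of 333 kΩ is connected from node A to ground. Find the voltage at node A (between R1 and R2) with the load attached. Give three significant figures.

Below node A the series string R2+R3 = 47120 Ω sits in parallel with the 333000 Ω load: 41280 Ω.
V_A = 33.2 × 41280/(99200 + 41280) = 9.76 V.

V ≈ 9.76 V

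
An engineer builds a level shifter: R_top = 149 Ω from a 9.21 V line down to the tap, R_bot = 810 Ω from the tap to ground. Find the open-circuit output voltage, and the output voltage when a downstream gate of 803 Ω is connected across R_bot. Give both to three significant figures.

Unloaded: 7.78 V; loaded: 6.73 V

Open-circuit: V = 9.21 × 810/(149 + 810) = 7.78 V.
With the load, R_bot becomes R_bot‖R_L = 403.2 Ω, so V = 9.21 × 403.2/552.2 = 6.73 V.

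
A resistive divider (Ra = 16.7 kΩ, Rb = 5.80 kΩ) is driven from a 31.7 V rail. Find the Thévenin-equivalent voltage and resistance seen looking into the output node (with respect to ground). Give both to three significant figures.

V_th is the open-circuit tap voltage: 31.7 × 5.80/(16.7 + 5.80) = 8.17 V.
With the supply zeroed, Ra and Rb appear in parallel from the tap: R_th = Ra‖Rb = (16.7 × 5.80)/22.50 = 4.30 kΩ.

V_th = 8.17 V, R_th = 4.30 kΩ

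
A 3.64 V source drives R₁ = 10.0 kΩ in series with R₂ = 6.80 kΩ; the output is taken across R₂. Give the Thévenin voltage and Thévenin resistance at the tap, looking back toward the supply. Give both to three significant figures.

V_th is the open-circuit tap voltage: 3.64 × 6.80/(10.0 + 6.80) = 1.47 V.
With the supply zeroed, R₁ and R₂ appear in parallel from the tap: R_th = R₁‖R₂ = (10.0 × 6.80)/16.80 = 4.05 kΩ.

V_th = 1.47 V, R_th = 4.05 kΩ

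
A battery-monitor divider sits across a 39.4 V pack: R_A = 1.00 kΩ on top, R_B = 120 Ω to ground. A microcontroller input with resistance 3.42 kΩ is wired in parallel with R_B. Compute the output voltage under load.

V_out ≈ 4.09 V

The load sits in parallel with R_B: R_B‖R_L = (120 × 3420) / (120 + 3420) = 115.9 Ω.
V_out = 39.4 × 115.9 / (1000 + 115.9) = 39.4 × 115.9/1116 = 4.09 V.
(Unloaded it would have been 4.22 V.)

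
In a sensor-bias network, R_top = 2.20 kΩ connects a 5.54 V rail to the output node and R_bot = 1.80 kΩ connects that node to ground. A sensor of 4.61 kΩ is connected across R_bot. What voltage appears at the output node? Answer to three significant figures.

The load sits in parallel with R_bot: R_bot‖R_L = (1.80 × 4.61) / (1.80 + 4.61) = 1.295 kΩ.
V_out = 5.54 × 1.295 / (2.20 + 1.295) = 5.54 × 1.295/3.495 = 2.05 V.

V_out ≈ 2.05 V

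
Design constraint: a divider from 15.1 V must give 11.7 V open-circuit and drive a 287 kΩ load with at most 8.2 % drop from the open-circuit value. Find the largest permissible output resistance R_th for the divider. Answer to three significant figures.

Loading drop = R_th/(R_th + R_L) ≤ 0.0820, so R_th ≤ R_L · ε/(1−ε) = 287 kΩ × 0.0820/0.9180 = 25.6 kΩ.
(Any R1, R2 with R2/(R1+R2) = 0.775 and R1‖R2 ≤ 25.6 kΩ will meet the spec.)

R_th ≤ 25.6 kΩ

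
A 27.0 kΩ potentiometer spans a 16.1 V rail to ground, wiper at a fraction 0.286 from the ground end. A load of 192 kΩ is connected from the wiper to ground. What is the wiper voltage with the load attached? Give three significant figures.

The wiper splits the pot into (1−α)R = 19.28 kΩ above and αR = 7.722 kΩ below.
Lower section ‖ load = 7.423 kΩ.
V_wiper = 16.1 × 7.423/(19.28 + 7.423) = 4.48 V.

V ≈ 4.48 V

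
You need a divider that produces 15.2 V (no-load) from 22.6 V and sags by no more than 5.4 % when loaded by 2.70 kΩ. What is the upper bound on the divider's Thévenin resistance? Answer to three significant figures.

Loading drop = R_th/(R_th + R_L) ≤ 0.0540, so R_th ≤ R_L · ε/(1−ε) = 2.70 kΩ × 0.0540/0.9460 = 154 Ω.
(Any R1, R2 with R2/(R1+R2) = 0.673 and R1‖R2 ≤ 154 Ω will meet the spec.)

R_th ≤ 154 Ω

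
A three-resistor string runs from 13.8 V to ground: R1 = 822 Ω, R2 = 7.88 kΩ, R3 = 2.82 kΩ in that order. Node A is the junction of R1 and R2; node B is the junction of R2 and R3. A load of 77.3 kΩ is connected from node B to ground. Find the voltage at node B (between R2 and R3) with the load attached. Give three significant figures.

At node B, R3 is in parallel with the load: R3‖R_L = 2721 Ω.
Below node A the resistance is R2 + (R3‖R_L) = 10600 Ω, so V_A = 13.8 × 10600/11420 = 12.81 V.
Then V_B = V_A × (R3‖R_L)/(R2 + R3‖R_L) = 12.81 × 2721/10600 = 3.29 V.

V ≈ 3.29 V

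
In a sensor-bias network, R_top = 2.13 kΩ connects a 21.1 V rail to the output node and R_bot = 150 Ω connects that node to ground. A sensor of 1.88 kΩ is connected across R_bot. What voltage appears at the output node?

The load sits in parallel with R_bot: R_bot‖R_L = (150 × 1880) / (150 + 1880) = 138.9 Ω.
V_out = 21.1 × 138.9 / (2130 + 138.9) = 21.1 × 138.9/2269 = 1.29 V.
(Unloaded it would have been 1.39 V.)

V_out ≈ 1.29 V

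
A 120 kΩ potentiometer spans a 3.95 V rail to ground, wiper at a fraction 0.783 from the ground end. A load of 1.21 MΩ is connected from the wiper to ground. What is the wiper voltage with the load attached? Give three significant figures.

The wiper splits the pot into (1−α)R = 26.04 kΩ above and αR = 93.96 kΩ below.
Lower section ‖ load = 87.19 kΩ.
V_wiper = 3.95 × 87.19/(26.04 + 87.19) = 3.04 V.

V ≈ 3.04 V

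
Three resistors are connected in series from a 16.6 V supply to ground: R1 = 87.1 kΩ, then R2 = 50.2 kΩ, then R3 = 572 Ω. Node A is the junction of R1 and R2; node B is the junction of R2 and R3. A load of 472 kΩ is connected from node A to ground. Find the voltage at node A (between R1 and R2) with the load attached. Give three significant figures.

V ≈ 5.72 V

Below node A the series string R2+R3 = 50770 Ω sits in parallel with the 472000 Ω load: 45840 Ω.
V_A = 16.6 × 45840/(87100 + 45840) = 5.72 V.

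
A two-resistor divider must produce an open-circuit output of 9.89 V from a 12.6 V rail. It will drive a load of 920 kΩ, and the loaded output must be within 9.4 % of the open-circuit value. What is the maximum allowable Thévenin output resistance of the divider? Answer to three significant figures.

R_th ≤ 95.5 kΩ

Loading drop = R_th/(R_th + R_L) ≤ 0.0940, so R_th ≤ R_L · ε/(1−ε) = 920 kΩ × 0.0940/0.9060 = 95.5 kΩ.
(Any R1, R2 with R2/(R1+R2) = 0.785 and R1‖R2 ≤ 95.5 kΩ will meet the spec.)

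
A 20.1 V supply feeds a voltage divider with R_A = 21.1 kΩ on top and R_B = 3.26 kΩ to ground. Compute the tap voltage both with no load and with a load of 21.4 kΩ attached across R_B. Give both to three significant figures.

Unloaded: 2.69 V; loaded: 2.38 V

Open-circuit: V = 20.1 × 3.26/(21.1 + 3.26) = 2.69 V.
With the load, R_B becomes R_B‖R_L = 2.829 kΩ, so V = 20.1 × 2.829/23.93 = 2.38 V.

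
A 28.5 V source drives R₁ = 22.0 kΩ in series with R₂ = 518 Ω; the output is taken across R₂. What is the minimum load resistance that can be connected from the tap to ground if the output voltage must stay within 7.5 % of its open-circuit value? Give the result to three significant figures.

Output resistance R_th = R₁‖R₂ = (22000 × 518)/22520 = 506.1 Ω.
The fractional drop is R_th/(R_th + R_L); requiring this ≤ 0.0750 gives R_L ≥ R_th(1/0.0750 − 1) = 506.1 × 12.33 = 6.24 kΩ.

R_L(min) ≈ 6.24 kΩ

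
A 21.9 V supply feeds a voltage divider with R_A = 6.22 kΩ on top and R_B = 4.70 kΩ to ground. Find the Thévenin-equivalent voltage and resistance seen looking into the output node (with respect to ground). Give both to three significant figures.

V_th is the open-circuit tap voltage: 21.9 × 4.70/(6.22 + 4.70) = 9.43 V.
With the supply zeroed, R_A and R_B appear in parallel from the tap: R_th = R_A‖R_B = (6.22 × 4.70)/10.92 = 2.68 kΩ.

V_th = 9.43 V, R_th = 2.68 kΩ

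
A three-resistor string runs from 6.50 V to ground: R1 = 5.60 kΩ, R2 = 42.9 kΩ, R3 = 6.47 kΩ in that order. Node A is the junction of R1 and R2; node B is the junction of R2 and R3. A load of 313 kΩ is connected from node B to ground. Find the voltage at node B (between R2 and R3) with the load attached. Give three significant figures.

V ≈ 0.751 V

At node B, R3 is in parallel with the load: R3‖R_L = 6.339 kΩ.
Below node A the resistance is R2 + (R3‖R_L) = 49.24 kΩ, so V_A = 6.50 × 49.24/54.84 = 5.836 V.
Then V_B = V_A × (R3‖R_L)/(R2 + R3‖R_L) = 5.836 × 6.339/49.24 = 0.751 V.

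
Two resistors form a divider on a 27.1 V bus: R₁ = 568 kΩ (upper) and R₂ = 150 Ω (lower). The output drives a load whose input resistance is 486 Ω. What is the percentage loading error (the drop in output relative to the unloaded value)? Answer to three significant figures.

Unloaded V = 27.1 × 150/568200 = 0.007155 V.
Loaded: R₂‖R_L = 114.6 Ω, giving V = 27.1 × 114.6/568100 = 0.005468 V.
Drop = (0.007155 − 0.005468) / 0.007155 = 23.6 %.

23.6 %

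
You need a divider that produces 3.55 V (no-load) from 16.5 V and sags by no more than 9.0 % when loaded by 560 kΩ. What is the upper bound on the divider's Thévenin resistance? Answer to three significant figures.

R_th ≤ 55.4 kΩ

Loading drop = R_th/(R_th + R_L) ≤ 0.0900, so R_th ≤ R_L · ε/(1−ε) = 560 kΩ × 0.0900/0.9100 = 55.4 kΩ.
(Any R1, R2 with R2/(R1+R2) = 0.215 and R1‖R2 ≤ 55.4 kΩ will meet the spec.)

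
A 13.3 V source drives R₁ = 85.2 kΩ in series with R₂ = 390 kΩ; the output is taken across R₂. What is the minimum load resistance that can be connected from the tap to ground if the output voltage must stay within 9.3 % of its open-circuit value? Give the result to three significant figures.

Output resistance R_th = R₁‖R₂ = (85.2 × 390)/475.2 = 69.92 kΩ.
The fractional drop is R_th/(R_th + R_L); requiring this ≤ 0.0930 gives R_L ≥ R_th(1/0.0930 − 1) = 69.92 × 9.753 = 682 kΩ.

R_L(min) ≈ 682 kΩ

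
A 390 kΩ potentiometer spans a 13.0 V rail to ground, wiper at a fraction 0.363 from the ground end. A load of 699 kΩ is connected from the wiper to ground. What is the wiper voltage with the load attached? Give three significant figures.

The wiper splits the pot into (1−α)R = 248.4 kΩ above and αR = 141.6 kΩ below.
Lower section ‖ load = 117.7 kΩ.
V_wiper = 13.0 × 117.7/(248.4 + 117.7) = 4.18 V.

V ≈ 4.18 V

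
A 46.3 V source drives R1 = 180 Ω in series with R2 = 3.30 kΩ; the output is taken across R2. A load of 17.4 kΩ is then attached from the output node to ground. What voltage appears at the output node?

V_out ≈ 43.5 V

The load sits in parallel with R2: R2‖R_L = (3300 × 17400) / (3300 + 17400) = 2774 Ω.
V_out = 46.3 × 2774 / (180 + 2774) = 46.3 × 2774/2954 = 43.5 V.
(Unloaded it would have been 43.9 V.)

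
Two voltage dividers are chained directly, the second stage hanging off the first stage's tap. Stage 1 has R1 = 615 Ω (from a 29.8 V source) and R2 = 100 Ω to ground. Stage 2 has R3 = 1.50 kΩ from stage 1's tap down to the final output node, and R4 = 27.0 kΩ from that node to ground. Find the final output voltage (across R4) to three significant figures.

V_out ≈ 3.94 V

Stage 2 presents R3+R4 = 28500 Ω as a load on stage 1's tap.
Stage 1's lower leg becomes R2‖(R3+R4) = 99.65 Ω, so V_mid = 29.8 × 99.65/714.7 = 4.155 V.
Stage 2 is itself unloaded: V_out = V_mid × R4/(R3+R4) = 4.155 × 27000/28500 = 3.94 V.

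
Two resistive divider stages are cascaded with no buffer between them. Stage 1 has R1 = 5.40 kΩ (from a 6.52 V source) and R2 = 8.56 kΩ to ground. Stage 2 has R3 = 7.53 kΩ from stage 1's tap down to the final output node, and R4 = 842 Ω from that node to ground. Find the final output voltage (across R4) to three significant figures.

Stage 2 presents R3+R4 = 8372 Ω as a load on stage 1's tap.
Stage 1's lower leg becomes R2‖(R3+R4) = 4232 Ω, so V_mid = 6.52 × 4232/9632 = 2.865 V.
Stage 2 is itself unloaded: V_out = V_mid × R4/(R3+R4) = 2.865 × 842/8372 = 0.288 V.

V_out ≈ 0.288 V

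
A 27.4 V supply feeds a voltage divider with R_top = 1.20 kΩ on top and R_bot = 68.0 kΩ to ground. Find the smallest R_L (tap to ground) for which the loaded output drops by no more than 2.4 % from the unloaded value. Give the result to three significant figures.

R_L(min) ≈ 48.0 kΩ

Output resistance R_th = R_top‖R_bot = (1.20 × 68.0)/69.20 = 1.179 kΩ.
The fractional drop is R_th/(R_th + R_L); requiring this ≤ 0.0240 gives R_L ≥ R_th(1/0.0240 − 1) = 1.179 × 40.67 = 48.0 kΩ.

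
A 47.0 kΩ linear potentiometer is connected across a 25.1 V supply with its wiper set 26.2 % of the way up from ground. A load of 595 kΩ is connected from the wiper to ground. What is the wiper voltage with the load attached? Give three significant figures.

The wiper splits the pot into (1−α)R = 34.69 kΩ above and αR = 12.31 kΩ below.
Lower section ‖ load = 12.06 kΩ.
V_wiper = 25.1 × 12.06/(34.69 + 12.06) = 6.48 V.

V ≈ 6.48 V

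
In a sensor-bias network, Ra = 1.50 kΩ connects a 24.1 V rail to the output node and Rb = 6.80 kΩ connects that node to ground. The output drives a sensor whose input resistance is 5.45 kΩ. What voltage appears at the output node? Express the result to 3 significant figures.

The load sits in parallel with Rb: Rb‖R_L = (6.80 × 5.45) / (6.80 + 5.45) = 3.025 kΩ.
V_out = 24.1 × 3.025 / (1.50 + 3.025) = 24.1 × 3.025/4.525 = 16.1 V.

V_out ≈ 16.1 V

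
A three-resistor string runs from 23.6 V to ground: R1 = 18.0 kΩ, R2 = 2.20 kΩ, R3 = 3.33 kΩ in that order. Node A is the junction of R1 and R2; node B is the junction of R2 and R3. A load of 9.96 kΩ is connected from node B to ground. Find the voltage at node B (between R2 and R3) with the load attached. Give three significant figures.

At node B, R3 is in parallel with the load: R3‖R_L = 2.496 kΩ.
Below node A the resistance is R2 + (R3‖R_L) = 4.696 kΩ, so V_A = 23.6 × 4.696/22.70 = 4.883 V.
Then V_B = V_A × (R3‖R_L)/(R2 + R3‖R_L) = 4.883 × 2.496/4.696 = 2.60 V.

V ≈ 2.60 V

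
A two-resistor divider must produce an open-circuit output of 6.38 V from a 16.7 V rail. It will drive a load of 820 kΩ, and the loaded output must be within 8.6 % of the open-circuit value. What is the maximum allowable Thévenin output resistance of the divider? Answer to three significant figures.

R_th ≤ 77.2 kΩ

Loading drop = R_th/(R_th + R_L) ≤ 0.0860, so R_th ≤ R_L · ε/(1−ε) = 820 kΩ × 0.0860/0.9140 = 77.2 kΩ.
(Any R1, R2 with R2/(R1+R2) = 0.382 and R1‖R2 ≤ 77.2 kΩ will meet the spec.)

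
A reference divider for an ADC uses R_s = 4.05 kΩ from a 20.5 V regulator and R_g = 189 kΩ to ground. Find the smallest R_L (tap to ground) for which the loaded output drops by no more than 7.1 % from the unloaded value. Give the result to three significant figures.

R_L(min) ≈ 51.9 kΩ

Output resistance R_th = R_s‖R_g = (4.05 × 189)/193.1 = 3.965 kΩ.
The fractional drop is R_th/(R_th + R_L); requiring this ≤ 0.0710 gives R_L ≥ R_th(1/0.0710 − 1) = 3.965 × 13.08 = 51.9 kΩ.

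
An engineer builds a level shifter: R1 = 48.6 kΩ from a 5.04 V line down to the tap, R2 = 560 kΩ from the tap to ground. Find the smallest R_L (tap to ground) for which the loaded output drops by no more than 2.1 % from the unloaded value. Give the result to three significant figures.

R_L(min) ≈ 2.08 MΩ

Output resistance R_th = R1‖R2 = (48.6 × 560)/608.6 = 44.72 kΩ.
The fractional drop is R_th/(R_th + R_L); requiring this ≤ 0.0210 gives R_L ≥ R_th(1/0.0210 − 1) = 44.72 × 46.62 = 2.08 MΩ.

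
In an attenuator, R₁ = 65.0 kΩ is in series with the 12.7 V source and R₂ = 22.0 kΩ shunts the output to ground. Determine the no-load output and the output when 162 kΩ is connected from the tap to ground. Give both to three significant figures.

Unloaded: 3.21 V; loaded: 2.92 V

Open-circuit: V = 12.7 × 22.0/(65.0 + 22.0) = 3.21 V.
With the load, R₂ becomes R₂‖R_L = 19.37 kΩ, so V = 12.7 × 19.37/84.37 = 2.92 V.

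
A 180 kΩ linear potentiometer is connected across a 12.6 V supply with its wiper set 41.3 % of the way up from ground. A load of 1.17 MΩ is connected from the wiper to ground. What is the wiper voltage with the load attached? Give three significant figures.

The wiper splits the pot into (1−α)R = 105.7 kΩ above and αR = 74.34 kΩ below.
Lower section ‖ load = 69.90 kΩ.
V_wiper = 12.6 × 69.90/(105.7 + 69.90) = 5.02 V.

V ≈ 5.02 V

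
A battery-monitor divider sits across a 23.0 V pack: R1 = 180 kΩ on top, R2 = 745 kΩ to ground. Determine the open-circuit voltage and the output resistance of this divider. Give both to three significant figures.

V_th = 18.5 V, R_th = 145 kΩ

V_th is the open-circuit tap voltage: 23.0 × 745/(180 + 745) = 18.5 V.
With the supply zeroed, R1 and R2 appear in parallel from the tap: R_th = R1‖R2 = (180 × 745)/925.0 = 145 kΩ.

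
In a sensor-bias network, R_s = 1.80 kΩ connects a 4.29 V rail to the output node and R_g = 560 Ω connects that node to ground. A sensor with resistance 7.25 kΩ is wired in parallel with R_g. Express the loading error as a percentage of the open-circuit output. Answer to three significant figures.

The divider's output (Thévenin) resistance is R_s‖R_g = 427.1 Ω.
Fractional drop under load = R_th/(R_th + R_L) = 427.1 / (427.1 + 7250) = 0.05564.
So the output falls by 5.56 %.

5.56 %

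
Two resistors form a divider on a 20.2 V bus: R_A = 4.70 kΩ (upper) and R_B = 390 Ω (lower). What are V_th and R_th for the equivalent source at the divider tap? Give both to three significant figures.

V_th is the open-circuit tap voltage: 20.2 × 390/(4700 + 390) = 1.55 V.
With the supply zeroed, R_A and R_B appear in parallel from the tap: R_th = R_A‖R_B = (4700 × 390)/5090 = 360 Ω.

V_th = 1.55 V, R_th = 360 Ω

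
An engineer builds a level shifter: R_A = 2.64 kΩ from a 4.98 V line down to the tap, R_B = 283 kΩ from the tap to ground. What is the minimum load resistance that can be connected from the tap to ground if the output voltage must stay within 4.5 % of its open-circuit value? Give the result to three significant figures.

Output resistance R_th = R_A‖R_B = (2.64 × 283)/285.6 = 2.616 kΩ.
The fractional drop is R_th/(R_th + R_L); requiring this ≤ 0.0450 gives R_L ≥ R_th(1/0.0450 − 1) = 2.616 × 21.22 = 55.5 kΩ.

R_L(min) ≈ 55.5 kΩ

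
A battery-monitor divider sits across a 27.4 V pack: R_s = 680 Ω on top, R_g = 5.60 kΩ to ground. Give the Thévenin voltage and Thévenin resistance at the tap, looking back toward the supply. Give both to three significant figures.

V_th is the open-circuit tap voltage: 27.4 × 5600/(680 + 5600) = 24.4 V.
With the supply zeroed, R_s and R_g appear in parallel from the tap: R_th = R_s‖R_g = (680 × 5600)/6280 = 606 Ω.

V_th = 24.4 V, R_th = 606 Ω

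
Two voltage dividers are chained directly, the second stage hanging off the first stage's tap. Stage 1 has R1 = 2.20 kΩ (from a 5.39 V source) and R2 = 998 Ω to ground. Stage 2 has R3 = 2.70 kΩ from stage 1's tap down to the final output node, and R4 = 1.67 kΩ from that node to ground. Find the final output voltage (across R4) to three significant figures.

V_out ≈ 0.556 V

Stage 2 presents R3+R4 = 4370 Ω as a load on stage 1's tap.
Stage 1's lower leg becomes R2‖(R3+R4) = 812.5 Ω, so V_mid = 5.39 × 812.5/3012 = 1.454 V.
Stage 2 is itself unloaded: V_out = V_mid × R4/(R3+R4) = 1.454 × 1670/4370 = 0.556 V.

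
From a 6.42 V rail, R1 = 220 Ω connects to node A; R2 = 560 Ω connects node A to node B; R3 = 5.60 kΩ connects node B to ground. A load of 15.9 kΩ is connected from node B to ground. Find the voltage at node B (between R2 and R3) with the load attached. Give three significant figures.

At node B, R3 is in parallel with the load: R3‖R_L = 4141 Ω.
Below node A the resistance is R2 + (R3‖R_L) = 4701 Ω, so V_A = 6.42 × 4701/4921 = 6.133 V.
Then V_B = V_A × (R3‖R_L)/(R2 + R3‖R_L) = 6.133 × 4141/4701 = 5.40 V.

V ≈ 5.40 V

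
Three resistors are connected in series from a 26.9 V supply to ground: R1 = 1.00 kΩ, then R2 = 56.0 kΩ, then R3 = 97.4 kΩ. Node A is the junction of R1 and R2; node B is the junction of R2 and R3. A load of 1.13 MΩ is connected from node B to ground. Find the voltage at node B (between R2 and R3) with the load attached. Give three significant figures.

At node B, R3 is in parallel with the load: R3‖R_L = 89.67 kΩ.
Below node A the resistance is R2 + (R3‖R_L) = 145.7 kΩ, so V_A = 26.9 × 145.7/146.7 = 26.72 V.
Then V_B = V_A × (R3‖R_L)/(R2 + R3‖R_L) = 26.72 × 89.67/145.7 = 16.4 V.

V ≈ 16.4 V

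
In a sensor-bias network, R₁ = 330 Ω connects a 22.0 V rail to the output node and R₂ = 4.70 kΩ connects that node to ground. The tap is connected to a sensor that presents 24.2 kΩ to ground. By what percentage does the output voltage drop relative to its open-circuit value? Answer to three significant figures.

1.26 %

The divider's output (Thévenin) resistance is R₁‖R₂ = 308.3 Ω.
Fractional drop under load = R_th/(R_th + R_L) = 308.3 / (308.3 + 24200) = 0.01258.
So the output falls by 1.26 %.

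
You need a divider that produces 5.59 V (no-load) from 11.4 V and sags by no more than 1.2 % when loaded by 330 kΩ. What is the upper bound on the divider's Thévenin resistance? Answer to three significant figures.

Loading drop = R_th/(R_th + R_L) ≤ 0.0120, so R_th ≤ R_L · ε/(1−ε) = 330 kΩ × 0.0120/0.9880 = 4.01 kΩ.

R_th ≤ 4.01 kΩ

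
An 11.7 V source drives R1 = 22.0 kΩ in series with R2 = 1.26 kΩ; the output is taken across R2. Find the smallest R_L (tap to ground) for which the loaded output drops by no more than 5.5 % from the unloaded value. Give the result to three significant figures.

R_L(min) ≈ 20.5 kΩ

Output resistance R_th = R1‖R2 = (22.0 × 1.26)/23.26 = 1.192 kΩ.
The fractional drop is R_th/(R_th + R_L); requiring this ≤ 0.0550 gives R_L ≥ R_th(1/0.0550 − 1) = 1.192 × 17.18 = 20.5 kΩ.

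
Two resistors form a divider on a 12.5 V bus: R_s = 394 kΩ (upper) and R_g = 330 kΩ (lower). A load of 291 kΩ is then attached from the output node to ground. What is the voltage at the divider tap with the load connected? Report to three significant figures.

V_out ≈ 3.52 V

The load sits in parallel with R_g: R_g‖R_L = (330 × 291) / (330 + 291) = 154.6 kΩ.
V_out = 12.5 × 154.6 / (394 + 154.6) = 12.5 × 154.6/548.6 = 3.52 V.
(Unloaded it would have been 5.70 V.)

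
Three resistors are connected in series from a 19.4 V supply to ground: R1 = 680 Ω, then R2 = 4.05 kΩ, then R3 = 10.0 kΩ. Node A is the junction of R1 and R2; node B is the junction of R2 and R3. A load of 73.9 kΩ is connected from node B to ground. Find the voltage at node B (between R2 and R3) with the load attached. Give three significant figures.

At node B, R3 is in parallel with the load: R3‖R_L = 8808 Ω.
Below node A the resistance is R2 + (R3‖R_L) = 12860 Ω, so V_A = 19.4 × 12860/13540 = 18.43 V.
Then V_B = V_A × (R3‖R_L)/(R2 + R3‖R_L) = 18.43 × 8808/12860 = 12.6 V.

V ≈ 12.6 V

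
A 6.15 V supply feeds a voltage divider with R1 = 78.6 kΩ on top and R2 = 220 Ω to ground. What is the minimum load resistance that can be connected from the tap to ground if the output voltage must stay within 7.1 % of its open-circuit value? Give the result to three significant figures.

Output resistance R_th = R1‖R2 = (78600 × 220)/78820 = 219.4 Ω.
The fractional drop is R_th/(R_th + R_L); requiring this ≤ 0.0710 gives R_L ≥ R_th(1/0.0710 − 1) = 219.4 × 13.08 = 2.87 kΩ.

R_L(min) ≈ 2.87 kΩ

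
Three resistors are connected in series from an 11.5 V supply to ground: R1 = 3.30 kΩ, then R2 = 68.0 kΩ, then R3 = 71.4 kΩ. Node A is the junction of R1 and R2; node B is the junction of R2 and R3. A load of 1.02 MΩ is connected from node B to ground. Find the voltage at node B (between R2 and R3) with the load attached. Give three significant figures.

At node B, R3 is in parallel with the load: R3‖R_L = 66.73 kΩ.
Below node A the resistance is R2 + (R3‖R_L) = 134.7 kΩ, so V_A = 11.5 × 134.7/138.0 = 11.23 V.
Then V_B = V_A × (R3‖R_L)/(R2 + R3‖R_L) = 11.23 × 66.73/134.7 = 5.56 V.

V ≈ 5.56 V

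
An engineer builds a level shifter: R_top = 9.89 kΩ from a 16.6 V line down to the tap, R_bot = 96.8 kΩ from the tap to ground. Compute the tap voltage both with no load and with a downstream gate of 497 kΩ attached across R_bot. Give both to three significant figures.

Unloaded: 15.1 V; loaded: 14.8 V

Open-circuit: V = 16.6 × 96.8/(9.89 + 96.8) = 15.1 V.
With the load, R_bot becomes R_bot‖R_L = 81.02 kΩ, so V = 16.6 × 81.02/90.91 = 14.8 V.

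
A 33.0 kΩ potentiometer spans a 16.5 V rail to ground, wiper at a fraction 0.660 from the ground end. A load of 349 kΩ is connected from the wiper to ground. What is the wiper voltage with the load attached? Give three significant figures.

V ≈ 10.7 V

The wiper splits the pot into (1−α)R = 11.22 kΩ above and αR = 21.78 kΩ below.
Lower section ‖ load = 20.50 kΩ.
V_wiper = 16.5 × 20.50/(11.22 + 20.50) = 10.7 V.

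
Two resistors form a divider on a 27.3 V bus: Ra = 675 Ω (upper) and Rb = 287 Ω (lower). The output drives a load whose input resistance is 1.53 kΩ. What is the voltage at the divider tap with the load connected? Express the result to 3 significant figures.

V_out ≈ 7.20 V

The load sits in parallel with Rb: Rb‖R_L = (287 × 1530) / (287 + 1530) = 241.7 Ω.
V_out = 27.3 × 241.7 / (675 + 241.7) = 27.3 × 241.7/916.7 = 7.20 V.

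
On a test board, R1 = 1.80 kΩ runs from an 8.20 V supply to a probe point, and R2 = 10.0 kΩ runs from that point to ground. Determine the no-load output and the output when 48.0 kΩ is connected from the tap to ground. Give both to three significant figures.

Unloaded: 6.95 V; loaded: 6.74 V

Open-circuit: V = 8.20 × 10.0/(1.80 + 10.0) = 6.95 V.
With the load, R2 becomes R2‖R_L = 8.276 kΩ, so V = 8.20 × 8.276/10.08 = 6.74 V.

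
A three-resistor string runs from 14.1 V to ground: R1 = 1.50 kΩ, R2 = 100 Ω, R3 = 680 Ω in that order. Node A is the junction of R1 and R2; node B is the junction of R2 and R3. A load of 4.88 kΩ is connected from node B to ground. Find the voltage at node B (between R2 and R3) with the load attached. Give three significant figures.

At node B, R3 is in parallel with the load: R3‖R_L = 596.8 Ω.
Below node A the resistance is R2 + (R3‖R_L) = 696.8 Ω, so V_A = 14.1 × 696.8/2197 = 4.473 V.
Then V_B = V_A × (R3‖R_L)/(R2 + R3‖R_L) = 4.473 × 596.8/696.8 = 3.83 V.

V ≈ 3.83 V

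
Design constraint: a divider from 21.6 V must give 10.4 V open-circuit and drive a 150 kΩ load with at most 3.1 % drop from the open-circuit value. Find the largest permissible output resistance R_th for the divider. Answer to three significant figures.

R_th ≤ 4.80 kΩ

Loading drop = R_th/(R_th + R_L) ≤ 0.0310, so R_th ≤ R_L · ε/(1−ε) = 150 kΩ × 0.0310/0.9690 = 4.80 kΩ.
(Any R1, R2 with R2/(R1+R2) = 0.481 and R1‖R2 ≤ 4.80 kΩ will meet the spec.)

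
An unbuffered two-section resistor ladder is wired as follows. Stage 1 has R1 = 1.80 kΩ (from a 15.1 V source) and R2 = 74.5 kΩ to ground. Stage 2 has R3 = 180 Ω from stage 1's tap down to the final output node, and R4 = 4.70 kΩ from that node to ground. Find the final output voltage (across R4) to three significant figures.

Stage 2 presents R3+R4 = 4880 Ω as a load on stage 1's tap.
Stage 1's lower leg becomes R2‖(R3+R4) = 4580 Ω, so V_mid = 15.1 × 4580/6380 = 10.84 V.
Stage 2 is itself unloaded: V_out = V_mid × R4/(R3+R4) = 10.84 × 4700/4880 = 10.4 V.

V_out ≈ 10.4 V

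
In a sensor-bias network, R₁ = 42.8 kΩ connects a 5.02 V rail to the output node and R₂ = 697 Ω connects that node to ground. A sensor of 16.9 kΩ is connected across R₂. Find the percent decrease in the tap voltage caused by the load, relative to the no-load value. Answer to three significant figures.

3.90 %

The divider's output (Thévenin) resistance is R₁‖R₂ = 685.8 Ω.
Fractional drop under load = R_th/(R_th + R_L) = 685.8 / (685.8 + 16900) = 0.03900.
So the output falls by 3.90 %.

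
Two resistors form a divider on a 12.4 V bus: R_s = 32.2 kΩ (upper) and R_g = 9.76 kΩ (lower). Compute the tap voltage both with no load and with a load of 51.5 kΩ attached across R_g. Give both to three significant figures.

Unloaded: 2.88 V; loaded: 2.52 V

Open-circuit: V = 12.4 × 9.76/(32.2 + 9.76) = 2.88 V.
With the load, R_g becomes R_g‖R_L = 8.205 kΩ, so V = 12.4 × 8.205/40.41 = 2.52 V.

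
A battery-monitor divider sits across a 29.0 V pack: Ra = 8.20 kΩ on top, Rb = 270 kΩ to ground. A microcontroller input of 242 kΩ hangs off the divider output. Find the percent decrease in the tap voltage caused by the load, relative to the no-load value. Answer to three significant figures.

The divider's output (Thévenin) resistance is Ra‖Rb = 7.958 kΩ.
Fractional drop under load = R_th/(R_th + R_L) = 7.958 / (7.958 + 242) = 0.03184.
So the output falls by 3.18 %.

3.18 %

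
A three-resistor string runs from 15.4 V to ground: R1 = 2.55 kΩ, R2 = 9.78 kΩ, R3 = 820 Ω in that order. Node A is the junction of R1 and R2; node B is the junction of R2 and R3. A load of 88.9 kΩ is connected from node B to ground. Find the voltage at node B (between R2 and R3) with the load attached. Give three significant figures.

At node B, R3 is in parallel with the load: R3‖R_L = 812.5 Ω.
Below node A the resistance is R2 + (R3‖R_L) = 10590 Ω, so V_A = 15.4 × 10590/13140 = 12.41 V.
Then V_B = V_A × (R3‖R_L)/(R2 + R3‖R_L) = 12.41 × 812.5/10590 = 0.952 V.

V ≈ 0.952 V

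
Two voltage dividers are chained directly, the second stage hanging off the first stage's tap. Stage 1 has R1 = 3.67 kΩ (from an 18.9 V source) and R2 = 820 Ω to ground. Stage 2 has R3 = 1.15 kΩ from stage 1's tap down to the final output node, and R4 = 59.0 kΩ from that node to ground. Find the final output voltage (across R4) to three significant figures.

Stage 2 presents R3+R4 = 60150 Ω as a load on stage 1's tap.
Stage 1's lower leg becomes R2‖(R3+R4) = 809.0 Ω, so V_mid = 18.9 × 809.0/4479 = 3.414 V.
Stage 2 is itself unloaded: V_out = V_mid × R4/(R3+R4) = 3.414 × 59000/60150 = 3.35 V.

V_out ≈ 3.35 V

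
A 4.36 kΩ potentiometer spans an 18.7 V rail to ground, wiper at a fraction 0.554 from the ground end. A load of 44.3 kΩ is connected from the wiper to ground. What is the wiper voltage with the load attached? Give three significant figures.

The wiper splits the pot into (1−α)R = 1.945 kΩ above and αR = 2.415 kΩ below.
Lower section ‖ load = 2.291 kΩ.
V_wiper = 18.7 × 2.291/(1.945 + 2.291) = 10.1 V.

V ≈ 10.1 V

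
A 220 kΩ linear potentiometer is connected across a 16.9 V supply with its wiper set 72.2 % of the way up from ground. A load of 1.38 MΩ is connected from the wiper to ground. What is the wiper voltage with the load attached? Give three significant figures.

The wiper splits the pot into (1−α)R = 61.16 kΩ above and αR = 158.8 kΩ below.
Lower section ‖ load = 142.4 kΩ.
V_wiper = 16.9 × 142.4/(61.16 + 142.4) = 11.8 V.

V ≈ 11.8 V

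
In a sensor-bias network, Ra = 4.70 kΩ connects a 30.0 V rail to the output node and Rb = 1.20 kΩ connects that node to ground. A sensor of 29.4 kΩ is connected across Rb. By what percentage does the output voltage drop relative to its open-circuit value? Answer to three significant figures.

3.15 %

The divider's output (Thévenin) resistance is Ra‖Rb = 0.9559 kΩ.
Fractional drop under load = R_th/(R_th + R_L) = 0.9559 / (0.9559 + 29.4) = 0.03149.
So the output falls by 3.15 %.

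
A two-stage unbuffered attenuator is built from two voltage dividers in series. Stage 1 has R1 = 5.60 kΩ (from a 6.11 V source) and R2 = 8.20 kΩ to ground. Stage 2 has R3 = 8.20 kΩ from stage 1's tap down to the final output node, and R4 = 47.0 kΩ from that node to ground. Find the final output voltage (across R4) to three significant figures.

Stage 2 presents R3+R4 = 55.20 kΩ as a load on stage 1's tap.
Stage 1's lower leg becomes R2‖(R3+R4) = 7.139 kΩ, so V_mid = 6.11 × 7.139/12.74 = 3.424 V.
Stage 2 is itself unloaded: V_out = V_mid × R4/(R3+R4) = 3.424 × 47.0/55.20 = 2.92 V.

V_out ≈ 2.92 V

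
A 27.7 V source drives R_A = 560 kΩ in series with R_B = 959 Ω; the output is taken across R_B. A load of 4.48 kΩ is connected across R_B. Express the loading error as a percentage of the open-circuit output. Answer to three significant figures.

17.6 %

Unloaded V = 27.7 × 959/561000 = 0.04736 V.
Loaded: R_B‖R_L = 789.9 Ω, giving V = 27.7 × 789.9/560800 = 0.03902 V.
Drop = (0.04736 − 0.03902) / 0.04736 = 17.6 %.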